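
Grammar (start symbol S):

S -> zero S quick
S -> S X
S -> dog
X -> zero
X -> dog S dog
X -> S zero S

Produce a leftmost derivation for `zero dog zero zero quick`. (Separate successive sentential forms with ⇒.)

S ⇒ zero S quick ⇒ zero S X quick ⇒ zero S X X quick ⇒ zero dog X X quick ⇒ zero dog zero X quick ⇒ zero dog zero zero quick

S ⇒ zero S quick   [S -> zero S quick]
zero S quick ⇒ zero S X quick   [S -> S X]
zero S X quick ⇒ zero S X X quick   [S -> S X]
zero S X X quick ⇒ zero dog X X quick   [S -> dog]
zero dog X X quick ⇒ zero dog zero X quick   [X -> zero]
zero dog zero X quick ⇒ zero dog zero zero quick   [X -> zero]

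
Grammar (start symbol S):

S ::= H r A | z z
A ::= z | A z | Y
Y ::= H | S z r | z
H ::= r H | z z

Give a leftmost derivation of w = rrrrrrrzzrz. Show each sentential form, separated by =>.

S => HrA => rHrA => rrHrA => rrrHrA => rrrrHrA => rrrrrHrA => rrrrrrHrA => rrrrrrrHrA => rrrrrrrzzrA => rrrrrrrzzrz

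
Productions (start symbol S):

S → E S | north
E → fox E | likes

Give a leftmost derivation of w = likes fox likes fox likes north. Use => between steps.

S => E S   [S → E S]
E S => likes S   [E → likes]
likes S => likes E S   [S → E S]
likes E S => likes fox E S   [E → fox E]
likes fox E S => likes fox likes S   [E → likes]
likes fox likes S => likes fox likes E S   [S → E S]
likes fox likes E S => likes fox likes fox E S   [E → fox E]
likes fox likes fox E S => likes fox likes fox likes S   [E → likes]
likes fox likes fox likes S => likes fox likes fox likes north   [S → north]

S => E S => likes S => likes E S => likes fox E S => likes fox likes S => likes fox likes E S => likes fox likes fox E S => likes fox likes fox likes S => likes fox likes fox likes north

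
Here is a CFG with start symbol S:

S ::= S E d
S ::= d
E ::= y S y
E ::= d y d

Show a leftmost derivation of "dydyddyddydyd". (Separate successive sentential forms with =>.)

S=>SEd=>SEdEd=>SEdEdEd=>dEdEdEd=>dySydEdEd=>dydydEdEd=>dydyddyddEd=>dydyddyddySyd=>dydyddyddydyd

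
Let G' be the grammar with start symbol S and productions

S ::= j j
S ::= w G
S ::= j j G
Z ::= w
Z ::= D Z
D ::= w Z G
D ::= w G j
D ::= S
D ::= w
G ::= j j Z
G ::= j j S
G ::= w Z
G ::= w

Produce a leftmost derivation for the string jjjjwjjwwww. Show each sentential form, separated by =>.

S=>jjG=>jjjjS=>jjjjwG=>jjjjwjjS=>jjjjwjjwG=>jjjjwjjwwZ=>jjjjwjjwwDZ=>jjjjwjjwwwZ=>jjjjwjjwwww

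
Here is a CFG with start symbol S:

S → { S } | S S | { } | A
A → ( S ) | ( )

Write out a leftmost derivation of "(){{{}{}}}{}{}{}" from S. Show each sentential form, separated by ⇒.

S ⇒ SS   [S → S S]
SS ⇒ SSS   [S → S S]
SSS ⇒ SSSS   [S → S S]
SSSS ⇒ ASSS   [S → A]
ASSS ⇒ ()SSS   [A → ( )]
()SSS ⇒ ()SSSS   [S → S S]
()SSSS ⇒ (){S}SSS   [S → { S }]
(){S}SSS ⇒ (){{S}}SSS   [S → { S }]
(){{S}}SSS ⇒ (){{SS}}SSS   [S → S S]
(){{SS}}SSS ⇒ (){{{}S}}SSS   [S → { }]
(){{{}S}}SSS ⇒ (){{{}{}}}SSS   [S → { }]
(){{{}{}}}SSS ⇒ (){{{}{}}}{}SS   [S → { }]
(){{{}{}}}{}SS ⇒ (){{{}{}}}{}{}S   [S → { }]
(){{{}{}}}{}{}S ⇒ (){{{}{}}}{}{}{}   [S → { }]

S⇒SS⇒SSS⇒SSSS⇒ASSS⇒()SSS⇒()SSSS⇒(){S}SSS⇒(){{S}}SSS⇒(){{SS}}SSS⇒(){{{}S}}SSS⇒(){{{}{}}}SSS⇒(){{{}{}}}{}SS⇒(){{{}{}}}{}{}S⇒(){{{}{}}}{}{}{}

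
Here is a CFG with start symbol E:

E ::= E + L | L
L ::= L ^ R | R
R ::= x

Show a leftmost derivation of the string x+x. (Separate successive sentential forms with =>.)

E => E+L => L+L => R+L => x+L => x+R => x+x

E => E+L   [E ::= E + L]
E+L => L+L   [E ::= L]
L+L => R+L   [L ::= R]
R+L => x+L   [R ::= x]
x+L => x+R   [L ::= R]
x+R => x+x   [R ::= x]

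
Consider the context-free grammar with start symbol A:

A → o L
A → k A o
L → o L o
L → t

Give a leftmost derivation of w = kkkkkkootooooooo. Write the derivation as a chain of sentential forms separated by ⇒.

A ⇒ kAo ⇒ kkAoo ⇒ kkkAooo ⇒ kkkkAoooo ⇒ kkkkkAooooo ⇒ kkkkkkAoooooo ⇒ kkkkkkoLoooooo ⇒ kkkkkkooLooooooo ⇒ kkkkkkootooooooo

A ⇒ kAo   [A → k A o]
kAo ⇒ kkAoo   [A → k A o]
kkAoo ⇒ kkkAooo   [A → k A o]
kkkAooo ⇒ kkkkAoooo   [A → k A o]
kkkkAoooo ⇒ kkkkkAooooo   [A → k A o]
kkkkkAooooo ⇒ kkkkkkAoooooo   [A → k A o]
kkkkkkAoooooo ⇒ kkkkkkoLoooooo   [A → o L]
kkkkkkoLoooooo ⇒ kkkkkkooLooooooo   [L → o L o]
kkkkkkooLooooooo ⇒ kkkkkkootooooooo   [L → t]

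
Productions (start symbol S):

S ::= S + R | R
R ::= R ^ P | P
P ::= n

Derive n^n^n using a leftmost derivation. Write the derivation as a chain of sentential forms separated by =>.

S => R   [S ::= R]
R => R^P   [R ::= R ^ P]
R^P => R^P^P   [R ::= R ^ P]
R^P^P => P^P^P   [R ::= P]
P^P^P => n^P^P   [P ::= n]
n^P^P => n^n^P   [P ::= n]
n^n^P => n^n^n   [P ::= n]

S=>R=>R^P=>R^P^P=>P^P^P=>n^P^P=>n^n^P=>n^n^n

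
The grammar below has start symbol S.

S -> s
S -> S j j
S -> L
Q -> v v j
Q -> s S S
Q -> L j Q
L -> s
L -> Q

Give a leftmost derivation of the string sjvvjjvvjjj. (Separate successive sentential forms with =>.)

S => Sjj   [S -> S j j]
Sjj => Ljj   [S -> L]
Ljj => Qjj   [L -> Q]
Qjj => LjQjj   [Q -> L j Q]
LjQjj => QjQjj   [L -> Q]
QjQjj => LjQjQjj   [Q -> L j Q]
LjQjQjj => sjQjQjj   [L -> s]
sjQjQjj => sjvvjjQjj   [Q -> v v j]
sjvvjjQjj => sjvvjjvvjjj   [Q -> v v j]

S=>Sjj=>Ljj=>Qjj=>LjQjj=>QjQjj=>LjQjQjj=>sjQjQjj=>sjvvjjQjj=>sjvvjjvvjjj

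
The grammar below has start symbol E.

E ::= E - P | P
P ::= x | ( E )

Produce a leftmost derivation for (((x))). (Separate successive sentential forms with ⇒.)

E ⇒ P ⇒ (E) ⇒ (P) ⇒ ((E)) ⇒ ((P)) ⇒ (((E))) ⇒ (((P))) ⇒ (((x)))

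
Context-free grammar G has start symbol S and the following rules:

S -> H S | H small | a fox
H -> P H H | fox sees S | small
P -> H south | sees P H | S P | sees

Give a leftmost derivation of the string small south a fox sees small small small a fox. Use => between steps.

S => H S => P H H S => H south H H S => small south H H S => small south P H H H S => small south S P H H H S => small south a fox P H H H S => small south a fox sees H H H S => small south a fox sees small H H S => small south a fox sees small small H S => small south a fox sees small small small S => small south a fox sees small small small a fox

S => H S   [S -> H S]
H S => P H H S   [H -> P H H]
P H H S => H south H H S   [P -> H south]
H south H H S => small south H H S   [H -> small]
small south H H S => small south P H H H S   [H -> P H H]
small south P H H H S => small south S P H H H S   [P -> S P]
small south S P H H H S => small south a fox P H H H S   [S -> a fox]
small south a fox P H H H S => small south a fox sees H H H S   [P -> sees]
small south a fox sees H H H S => small south a fox sees small H H S   [H -> small]
small south a fox sees small H H S => small south a fox sees small small H S   [H -> small]
small south a fox sees small small H S => small south a fox sees small small small S   [H -> small]
small south a fox sees small small small S => small south a fox sees small small small a fox   [S -> a fox]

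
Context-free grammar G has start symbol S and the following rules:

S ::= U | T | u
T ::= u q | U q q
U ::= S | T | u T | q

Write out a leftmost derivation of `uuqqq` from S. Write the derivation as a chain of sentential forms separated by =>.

S => U => uT => uUqq => uTqq => uuqqq

S => U   [S ::= U]
U => uT   [U ::= u T]
uT => uUqq   [T ::= U q q]
uUqq => uTqq   [U ::= T]
uTqq => uuqqq   [T ::= u q]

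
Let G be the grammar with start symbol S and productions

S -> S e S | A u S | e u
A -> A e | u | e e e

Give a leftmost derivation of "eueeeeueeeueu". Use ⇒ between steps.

S ⇒ SeS ⇒ eueS ⇒ eueAuS ⇒ eueeeeuS ⇒ eueeeeuAuS ⇒ eueeeeueeeuS ⇒ eueeeeueeeueu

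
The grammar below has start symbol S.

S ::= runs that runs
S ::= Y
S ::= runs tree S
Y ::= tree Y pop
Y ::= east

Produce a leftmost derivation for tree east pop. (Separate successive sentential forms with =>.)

S => Y   [S ::= Y]
Y => tree Y pop   [Y ::= tree Y pop]
tree Y pop => tree east pop   [Y ::= east]

S => Y => tree Y pop => tree east pop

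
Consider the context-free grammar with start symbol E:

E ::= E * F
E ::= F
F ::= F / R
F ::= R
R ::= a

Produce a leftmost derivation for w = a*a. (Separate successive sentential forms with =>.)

E => E*F => F*F => R*F => a*F => a*R => a*a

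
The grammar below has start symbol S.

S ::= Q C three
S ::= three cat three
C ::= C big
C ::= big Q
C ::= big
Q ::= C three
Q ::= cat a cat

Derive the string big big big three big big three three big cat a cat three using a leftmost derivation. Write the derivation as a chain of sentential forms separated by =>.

S => Q C three => C three C three => big Q three C three => big C three three C three => big C big three three C three => big C big big three three C three => big big Q big big three three C three => big big C three big big three three C three => big big big three big big three three C three => big big big three big big three three big Q three => big big big three big big three three big cat a cat three

S => Q C three   [S ::= Q C three]
Q C three => C three C three   [Q ::= C three]
C three C three => big Q three C three   [C ::= big Q]
big Q three C three => big C three three C three   [Q ::= C three]
big C three three C three => big C big three three C three   [C ::= C big]
big C big three three C three => big C big big three three C three   [C ::= C big]
big C big big three three C three => big big Q big big three three C three   [C ::= big Q]
big big Q big big three three C three => big big C three big big three three C three   [Q ::= C three]
big big C three big big three three C three => big big big three big big three three C three   [C ::= big]
big big big three big big three three C three => big big big three big big three three big Q three   [C ::= big Q]
big big big three big big three three big Q three => big big big three big big three three big cat a cat three   [Q ::= cat a cat]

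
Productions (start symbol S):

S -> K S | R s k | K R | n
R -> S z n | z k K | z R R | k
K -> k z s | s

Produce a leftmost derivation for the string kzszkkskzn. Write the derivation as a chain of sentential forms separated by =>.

S => KR => kzsR => kzsSzn => kzsRskzn => kzszRRskzn => kzszkRskzn => kzszkkskzn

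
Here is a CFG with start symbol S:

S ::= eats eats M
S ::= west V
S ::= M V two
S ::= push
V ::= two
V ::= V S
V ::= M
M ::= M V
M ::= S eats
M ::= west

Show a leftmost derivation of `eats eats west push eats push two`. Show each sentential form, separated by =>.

S => eats eats M => eats eats M V => eats eats M V V => eats eats west V V => eats eats west V S V => eats eats west M S V => eats eats west S eats S V => eats eats west push eats S V => eats eats west push eats push V => eats eats west push eats push two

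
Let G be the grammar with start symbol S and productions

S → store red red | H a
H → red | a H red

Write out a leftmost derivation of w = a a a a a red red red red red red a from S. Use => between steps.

S => H a   [S → H a]
H a => a H red a   [H → a H red]
a H red a => a a H red red a   [H → a H red]
a a H red red a => a a a H red red red a   [H → a H red]
a a a H red red red a => a a a a H red red red red a   [H → a H red]
a a a a H red red red red a => a a a a a H red red red red red a   [H → a H red]
a a a a a H red red red red red a => a a a a a red red red red red red a   [H → red]

S => H a => a H red a => a a H red red a => a a a H red red red a => a a a a H red red red red a => a a a a a H red red red red red a => a a a a a red red red red red red a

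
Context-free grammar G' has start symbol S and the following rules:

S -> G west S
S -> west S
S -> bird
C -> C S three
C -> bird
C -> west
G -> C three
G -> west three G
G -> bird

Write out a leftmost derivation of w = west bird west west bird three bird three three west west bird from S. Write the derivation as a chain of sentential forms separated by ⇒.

S ⇒ G west S ⇒ C three west S ⇒ C S three three west S ⇒ C S three S three three west S ⇒ west S three S three three west S ⇒ west G west S three S three three west S ⇒ west bird west S three S three three west S ⇒ west bird west west S three S three three west S ⇒ west bird west west bird three S three three west S ⇒ west bird west west bird three bird three three west S ⇒ west bird west west bird three bird three three west west S ⇒ west bird west west bird three bird three three west west bird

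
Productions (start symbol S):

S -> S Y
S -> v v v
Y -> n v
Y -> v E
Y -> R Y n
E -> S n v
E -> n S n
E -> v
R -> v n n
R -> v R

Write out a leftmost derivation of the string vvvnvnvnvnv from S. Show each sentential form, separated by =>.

S => SY   [S -> S Y]
SY => SYY   [S -> S Y]
SYY => SYYY   [S -> S Y]
SYYY => SYYYY   [S -> S Y]
SYYYY => vvvYYYY   [S -> v v v]
vvvYYYY => vvvnvYYY   [Y -> n v]
vvvnvYYY => vvvnvnvYY   [Y -> n v]
vvvnvnvYY => vvvnvnvnvY   [Y -> n v]
vvvnvnvnvY => vvvnvnvnvnv   [Y -> n v]

S => SY => SYY => SYYY => SYYYY => vvvYYYY => vvvnvYYY => vvvnvnvYY => vvvnvnvnvY => vvvnvnvnvnv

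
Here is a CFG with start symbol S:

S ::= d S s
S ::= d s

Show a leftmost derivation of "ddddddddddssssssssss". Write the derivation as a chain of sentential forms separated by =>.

S => dSs   [S ::= d S s]
dSs => ddSss   [S ::= d S s]
ddSss => dddSsss   [S ::= d S s]
dddSsss => ddddSssss   [S ::= d S s]
ddddSssss => dddddSsssss   [S ::= d S s]
dddddSsssss => ddddddSssssss   [S ::= d S s]
ddddddSssssss => dddddddSsssssss   [S ::= d S s]
dddddddSsssssss => ddddddddSssssssss   [S ::= d S s]
ddddddddSssssssss => dddddddddSsssssssss   [S ::= d S s]
dddddddddSsssssssss => ddddddddddssssssssss   [S ::= d s]

S=>dSs=>ddSss=>dddSsss=>ddddSssss=>dddddSsssss=>ddddddSssssss=>dddddddSsssssss=>ddddddddSssssssss=>dddddddddSsssssssss=>ddddddddddssssssssss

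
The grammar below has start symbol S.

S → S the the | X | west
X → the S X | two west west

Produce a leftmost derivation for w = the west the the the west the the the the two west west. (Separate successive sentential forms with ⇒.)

S ⇒ X   [S → X]
X ⇒ the S X   [X → the S X]
the S X ⇒ the S the the X   [S → S the the]
the S the the X ⇒ the west the the X   [S → west]
the west the the X ⇒ the west the the the S X   [X → the S X]
the west the the the S X ⇒ the west the the the S the the X   [S → S the the]
the west the the the S the the X ⇒ the west the the the S the the the the X   [S → S the the]
the west the the the S the the the the X ⇒ the west the the the west the the the the X   [S → west]
the west the the the west the the the the X ⇒ the west the the the west the the the the two west west   [X → two west west]

S ⇒ X ⇒ the S X ⇒ the S the the X ⇒ the west the the X ⇒ the west the the the S X ⇒ the west the the the S the the X ⇒ the west the the the S the the the the X ⇒ the west the the the west the the the the X ⇒ the west the the the west the the the the two west west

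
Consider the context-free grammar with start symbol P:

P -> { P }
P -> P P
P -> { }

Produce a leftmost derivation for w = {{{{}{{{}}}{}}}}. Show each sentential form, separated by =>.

P => {P} => {{P}} => {{{P}}} => {{{PP}}} => {{{PPP}}} => {{{{}PP}}} => {{{{}{P}P}}} => {{{{}{{P}}P}}} => {{{{}{{{}}}P}}} => {{{{}{{{}}}{}}}}

P => {P}   [P -> { P }]
{P} => {{P}}   [P -> { P }]
{{P}} => {{{P}}}   [P -> { P }]
{{{P}}} => {{{PP}}}   [P -> P P]
{{{PP}}} => {{{PPP}}}   [P -> P P]
{{{PPP}}} => {{{{}PP}}}   [P -> { }]
{{{{}PP}}} => {{{{}{P}P}}}   [P -> { P }]
{{{{}{P}P}}} => {{{{}{{P}}P}}}   [P -> { P }]
{{{{}{{P}}P}}} => {{{{}{{{}}}P}}}   [P -> { }]
{{{{}{{{}}}P}}} => {{{{}{{{}}}{}}}}   [P -> { }]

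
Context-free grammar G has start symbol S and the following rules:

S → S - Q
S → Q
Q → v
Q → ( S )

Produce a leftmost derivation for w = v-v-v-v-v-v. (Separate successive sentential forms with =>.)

S => S-Q => S-Q-Q => S-Q-Q-Q => S-Q-Q-Q-Q => S-Q-Q-Q-Q-Q => Q-Q-Q-Q-Q-Q => v-Q-Q-Q-Q-Q => v-v-Q-Q-Q-Q => v-v-v-Q-Q-Q => v-v-v-v-Q-Q => v-v-v-v-v-Q => v-v-v-v-v-v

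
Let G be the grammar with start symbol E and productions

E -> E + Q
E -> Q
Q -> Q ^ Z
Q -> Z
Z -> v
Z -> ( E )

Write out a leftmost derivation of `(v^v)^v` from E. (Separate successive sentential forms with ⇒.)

E ⇒ Q ⇒ Q^Z ⇒ Z^Z ⇒ (E)^Z ⇒ (Q)^Z ⇒ (Q^Z)^Z ⇒ (Z^Z)^Z ⇒ (v^Z)^Z ⇒ (v^v)^Z ⇒ (v^v)^v

E ⇒ Q   [E -> Q]
Q ⇒ Q^Z   [Q -> Q ^ Z]
Q^Z ⇒ Z^Z   [Q -> Z]
Z^Z ⇒ (E)^Z   [Z -> ( E )]
(E)^Z ⇒ (Q)^Z   [E -> Q]
(Q)^Z ⇒ (Q^Z)^Z   [Q -> Q ^ Z]
(Q^Z)^Z ⇒ (Z^Z)^Z   [Q -> Z]
(Z^Z)^Z ⇒ (v^Z)^Z   [Z -> v]
(v^Z)^Z ⇒ (v^v)^Z   [Z -> v]
(v^v)^Z ⇒ (v^v)^v   [Z -> v]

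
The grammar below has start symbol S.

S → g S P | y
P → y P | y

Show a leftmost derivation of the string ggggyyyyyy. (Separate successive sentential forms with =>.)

S => gSP => ggSPP => gggSPPP => ggggSPPPP => ggggyPPPP => ggggyyPPP => ggggyyyPP => ggggyyyyP => ggggyyyyyP => ggggyyyyyy

S => gSP   [S → g S P]
gSP => ggSPP   [S → g S P]
ggSPP => gggSPPP   [S → g S P]
gggSPPP => ggggSPPPP   [S → g S P]
ggggSPPPP => ggggyPPPP   [S → y]
ggggyPPPP => ggggyyPPP   [P → y]
ggggyyPPP => ggggyyyPP   [P → y]
ggggyyyPP => ggggyyyyP   [P → y]
ggggyyyyP => ggggyyyyyP   [P → y P]
ggggyyyyyP => ggggyyyyyy   [P → y]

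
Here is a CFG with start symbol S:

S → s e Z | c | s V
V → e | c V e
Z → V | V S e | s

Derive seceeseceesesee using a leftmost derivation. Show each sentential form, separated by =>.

S => seZ => seVSe => secVeSe => seceeSe => seceeseZe => seceeseVSee => seceesecVeSee => seceeseceeSee => seceeseceeseZee => seceeseceesesee

S => seZ   [S → s e Z]
seZ => seVSe   [Z → V S e]
seVSe => secVeSe   [V → c V e]
secVeSe => seceeSe   [V → e]
seceeSe => seceeseZe   [S → s e Z]
seceeseZe => seceeseVSee   [Z → V S e]
seceeseVSee => seceesecVeSee   [V → c V e]
seceesecVeSee => seceeseceeSee   [V → e]
seceeseceeSee => seceeseceeseZee   [S → s e Z]
seceeseceeseZee => seceeseceesesee   [Z → s]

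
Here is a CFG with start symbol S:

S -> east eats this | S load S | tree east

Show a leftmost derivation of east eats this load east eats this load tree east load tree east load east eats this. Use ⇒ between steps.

S ⇒ S load S ⇒ east eats this load S ⇒ east eats this load S load S ⇒ east eats this load S load S load S ⇒ east eats this load S load S load S load S ⇒ east eats this load east eats this load S load S load S ⇒ east eats this load east eats this load tree east load S load S ⇒ east eats this load east eats this load tree east load tree east load S ⇒ east eats this load east eats this load tree east load tree east load east eats this

S ⇒ S load S   [S -> S load S]
S load S ⇒ east eats this load S   [S -> east eats this]
east eats this load S ⇒ east eats this load S load S   [S -> S load S]
east eats this load S load S ⇒ east eats this load S load S load S   [S -> S load S]
east eats this load S load S load S ⇒ east eats this load S load S load S load S   [S -> S load S]
east eats this load S load S load S load S ⇒ east eats this load east eats this load S load S load S   [S -> east eats this]
east eats this load east eats this load S load S load S ⇒ east eats this load east eats this load tree east load S load S   [S -> tree east]
east eats this load east eats this load tree east load S load S ⇒ east eats this load east eats this load tree east load tree east load S   [S -> tree east]
east eats this load east eats this load tree east load tree east load S ⇒ east eats this load east eats this load tree east load tree east load east eats this   [S -> east eats this]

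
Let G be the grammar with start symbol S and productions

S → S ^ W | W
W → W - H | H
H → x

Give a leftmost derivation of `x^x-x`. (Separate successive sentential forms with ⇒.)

S ⇒ S^W ⇒ W^W ⇒ H^W ⇒ x^W ⇒ x^W-H ⇒ x^H-H ⇒ x^x-H ⇒ x^x-x

S ⇒ S^W   [S → S ^ W]
S^W ⇒ W^W   [S → W]
W^W ⇒ H^W   [W → H]
H^W ⇒ x^W   [H → x]
x^W ⇒ x^W-H   [W → W - H]
x^W-H ⇒ x^H-H   [W → H]
x^H-H ⇒ x^x-H   [H → x]
x^x-H ⇒ x^x-x   [H → x]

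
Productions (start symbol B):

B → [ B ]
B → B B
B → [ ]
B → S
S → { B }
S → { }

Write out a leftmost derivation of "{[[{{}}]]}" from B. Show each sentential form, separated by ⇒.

B⇒S⇒{B}⇒{[B]}⇒{[[B]]}⇒{[[S]]}⇒{[[{B}]]}⇒{[[{S}]]}⇒{[[{{}}]]}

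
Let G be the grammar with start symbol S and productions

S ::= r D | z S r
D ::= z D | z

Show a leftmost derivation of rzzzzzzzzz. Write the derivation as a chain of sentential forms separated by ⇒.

S ⇒ rD ⇒ rzD ⇒ rzzD ⇒ rzzzD ⇒ rzzzzD ⇒ rzzzzzD ⇒ rzzzzzzD ⇒ rzzzzzzzD ⇒ rzzzzzzzzD ⇒ rzzzzzzzzz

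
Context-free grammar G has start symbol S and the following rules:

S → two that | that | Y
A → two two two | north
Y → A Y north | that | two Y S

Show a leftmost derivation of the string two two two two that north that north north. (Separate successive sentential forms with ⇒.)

S ⇒ Y ⇒ A Y north ⇒ two two two Y north ⇒ two two two two Y S north ⇒ two two two two that S north ⇒ two two two two that Y north ⇒ two two two two that A Y north north ⇒ two two two two that north Y north north ⇒ two two two two that north that north north

S ⇒ Y   [S → Y]
Y ⇒ A Y north   [Y → A Y north]
A Y north ⇒ two two two Y north   [A → two two two]
two two two Y north ⇒ two two two two Y S north   [Y → two Y S]
two two two two Y S north ⇒ two two two two that S north   [Y → that]
two two two two that S north ⇒ two two two two that Y north   [S → Y]
two two two two that Y north ⇒ two two two two that A Y north north   [Y → A Y north]
two two two two that A Y north north ⇒ two two two two that north Y north north   [A → north]
two two two two that north Y north north ⇒ two two two two that north that north north   [Y → that]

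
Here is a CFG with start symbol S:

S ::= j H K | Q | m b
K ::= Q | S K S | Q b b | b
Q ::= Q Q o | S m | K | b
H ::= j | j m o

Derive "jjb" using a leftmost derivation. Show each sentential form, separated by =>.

S => jHK => jjK => jjb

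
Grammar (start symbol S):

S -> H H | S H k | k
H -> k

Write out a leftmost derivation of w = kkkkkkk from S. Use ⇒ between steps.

S ⇒ SHk   [S -> S H k]
SHk ⇒ SHkHk   [S -> S H k]
SHkHk ⇒ SHkHkHk   [S -> S H k]
SHkHkHk ⇒ kHkHkHk   [S -> k]
kHkHkHk ⇒ kkkHkHk   [H -> k]
kkkHkHk ⇒ kkkkkHk   [H -> k]
kkkkkHk ⇒ kkkkkkk   [H -> k]

S⇒SHk⇒SHkHk⇒SHkHkHk⇒kHkHkHk⇒kkkHkHk⇒kkkkkHk⇒kkkkkkk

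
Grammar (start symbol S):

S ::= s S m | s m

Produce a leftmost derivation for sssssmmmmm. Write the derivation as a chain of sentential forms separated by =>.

S => sSm => ssSmm => sssSmmm => ssssSmmmm => sssssmmmmm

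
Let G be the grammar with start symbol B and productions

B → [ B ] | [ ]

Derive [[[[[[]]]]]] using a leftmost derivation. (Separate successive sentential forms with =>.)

B=>[B]=>[[B]]=>[[[B]]]=>[[[[B]]]]=>[[[[[B]]]]]=>[[[[[[]]]]]]

B => [B]   [B → [ B ]]
[B] => [[B]]   [B → [ B ]]
[[B]] => [[[B]]]   [B → [ B ]]
[[[B]]] => [[[[B]]]]   [B → [ B ]]
[[[[B]]]] => [[[[[B]]]]]   [B → [ B ]]
[[[[[B]]]]] => [[[[[[]]]]]]   [B → [ ]]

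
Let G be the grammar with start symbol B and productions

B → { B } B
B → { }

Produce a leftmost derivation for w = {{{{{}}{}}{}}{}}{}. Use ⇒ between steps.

B⇒{B}B⇒{{B}B}B⇒{{{B}B}B}B⇒{{{{B}B}B}B}B⇒{{{{{}}B}B}B}B⇒{{{{{}}{}}B}B}B⇒{{{{{}}{}}{}}B}B⇒{{{{{}}{}}{}}{}}B⇒{{{{{}}{}}{}}{}}{}

B ⇒ {B}B   [B → { B } B]
{B}B ⇒ {{B}B}B   [B → { B } B]
{{B}B}B ⇒ {{{B}B}B}B   [B → { B } B]
{{{B}B}B}B ⇒ {{{{B}B}B}B}B   [B → { B } B]
{{{{B}B}B}B}B ⇒ {{{{{}}B}B}B}B   [B → { }]
{{{{{}}B}B}B}B ⇒ {{{{{}}{}}B}B}B   [B → { }]
{{{{{}}{}}B}B}B ⇒ {{{{{}}{}}{}}B}B   [B → { }]
{{{{{}}{}}{}}B}B ⇒ {{{{{}}{}}{}}{}}B   [B → { }]
{{{{{}}{}}{}}{}}B ⇒ {{{{{}}{}}{}}{}}{}   [B → { }]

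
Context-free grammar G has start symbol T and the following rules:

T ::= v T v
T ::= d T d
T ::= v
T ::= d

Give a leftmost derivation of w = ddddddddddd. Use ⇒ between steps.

T ⇒ dTd   [T ::= d T d]
dTd ⇒ ddTdd   [T ::= d T d]
ddTdd ⇒ dddTddd   [T ::= d T d]
dddTddd ⇒ ddddTdddd   [T ::= d T d]
ddddTdddd ⇒ dddddTddddd   [T ::= d T d]
dddddTddddd ⇒ ddddddddddd   [T ::= d]

T ⇒ dTd ⇒ ddTdd ⇒ dddTddd ⇒ ddddTdddd ⇒ dddddTddddd ⇒ ddddddddddd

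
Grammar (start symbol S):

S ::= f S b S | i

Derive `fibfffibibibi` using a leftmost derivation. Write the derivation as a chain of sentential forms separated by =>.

S => fSbS => fibS => fibfSbS => fibffSbSbS => fibfffSbSbSbS => fibfffibSbSbS => fibfffibibSbS => fibfffibibibS => fibfffibibibi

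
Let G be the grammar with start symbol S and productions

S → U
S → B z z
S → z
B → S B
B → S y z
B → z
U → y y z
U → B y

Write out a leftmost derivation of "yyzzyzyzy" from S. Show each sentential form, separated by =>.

S => U => By => SBy => UBy => ByBy => SByBy => UByBy => yyzByBy => yyzSyzyBy => yyzzyzyBy => yyzzyzyzy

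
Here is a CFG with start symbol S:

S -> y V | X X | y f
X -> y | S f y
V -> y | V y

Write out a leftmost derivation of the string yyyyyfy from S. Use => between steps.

S => XX   [S -> X X]
XX => yX   [X -> y]
yX => ySfy   [X -> S f y]
ySfy => yyVfy   [S -> y V]
yyVfy => yyVyfy   [V -> V y]
yyVyfy => yyVyyfy   [V -> V y]
yyVyyfy => yyyyyfy   [V -> y]

S => XX => yX => ySfy => yyVfy => yyVyfy => yyVyyfy => yyyyyfy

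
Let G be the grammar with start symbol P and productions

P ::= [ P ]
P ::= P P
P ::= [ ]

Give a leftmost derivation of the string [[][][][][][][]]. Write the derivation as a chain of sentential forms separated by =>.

P => [P] => [PP] => [PPP] => [PPPP] => [PPPPP] => [PPPPPP] => [[]PPPPP] => [[]PPPPPP] => [[][]PPPPP] => [[][][]PPPP] => [[][][][]PPP] => [[][][][][]PP] => [[][][][][][]P] => [[][][][][][][]]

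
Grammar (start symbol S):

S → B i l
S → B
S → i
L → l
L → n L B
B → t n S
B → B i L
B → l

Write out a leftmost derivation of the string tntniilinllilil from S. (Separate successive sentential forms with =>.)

S => Bil => tnSil => tnBilil => tnBiLilil => tnBiLiLilil => tntnSiLiLilil => tntniiLiLilil => tntniiliLilil => tntniilinLBilil => tntniilinlBilil => tntniilinllilil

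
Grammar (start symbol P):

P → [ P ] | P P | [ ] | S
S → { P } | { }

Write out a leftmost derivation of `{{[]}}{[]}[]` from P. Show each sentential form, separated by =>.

P => PP => PPP => SPP => {P}PP => {S}PP => {{P}}PP => {{[]}}PP => {{[]}}SP => {{[]}}{P}P => {{[]}}{[]}P => {{[]}}{[]}[]

P => PP   [P → P P]
PP => PPP   [P → P P]
PPP => SPP   [P → S]
SPP => {P}PP   [S → { P }]
{P}PP => {S}PP   [P → S]
{S}PP => {{P}}PP   [S → { P }]
{{P}}PP => {{[]}}PP   [P → [ ]]
{{[]}}PP => {{[]}}SP   [P → S]
{{[]}}SP => {{[]}}{P}P   [S → { P }]
{{[]}}{P}P => {{[]}}{[]}P   [P → [ ]]
{{[]}}{[]}P => {{[]}}{[]}[]   [P → [ ]]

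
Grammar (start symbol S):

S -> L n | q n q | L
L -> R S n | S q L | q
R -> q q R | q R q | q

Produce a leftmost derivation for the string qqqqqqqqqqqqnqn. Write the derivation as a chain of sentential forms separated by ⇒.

S⇒L⇒RSn⇒qRqSn⇒qqqRqSn⇒qqqqRqqSn⇒qqqqqqRqqSn⇒qqqqqqqRqqqSn⇒qqqqqqqqqqqSn⇒qqqqqqqqqqqqnqn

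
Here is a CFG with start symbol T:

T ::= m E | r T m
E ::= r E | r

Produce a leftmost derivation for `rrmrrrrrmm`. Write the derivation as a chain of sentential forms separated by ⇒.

T ⇒ rTm   [T ::= r T m]
rTm ⇒ rrTmm   [T ::= r T m]
rrTmm ⇒ rrmEmm   [T ::= m E]
rrmEmm ⇒ rrmrEmm   [E ::= r E]
rrmrEmm ⇒ rrmrrEmm   [E ::= r E]
rrmrrEmm ⇒ rrmrrrEmm   [E ::= r E]
rrmrrrEmm ⇒ rrmrrrrEmm   [E ::= r E]
rrmrrrrEmm ⇒ rrmrrrrrmm   [E ::= r]

T⇒rTm⇒rrTmm⇒rrmEmm⇒rrmrEmm⇒rrmrrEmm⇒rrmrrrEmm⇒rrmrrrrEmm⇒rrmrrrrrmm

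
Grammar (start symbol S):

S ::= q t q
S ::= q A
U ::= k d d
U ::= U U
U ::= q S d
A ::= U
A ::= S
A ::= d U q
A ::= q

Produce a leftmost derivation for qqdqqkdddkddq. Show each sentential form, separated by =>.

S=>qA=>qS=>qqA=>qqdUq=>qqdUUq=>qqdqSdUq=>qqdqqAdUq=>qqdqqUdUq=>qqdqqkdddUq=>qqdqqkdddkddq

S => qA   [S ::= q A]
qA => qS   [A ::= S]
qS => qqA   [S ::= q A]
qqA => qqdUq   [A ::= d U q]
qqdUq => qqdUUq   [U ::= U U]
qqdUUq => qqdqSdUq   [U ::= q S d]
qqdqSdUq => qqdqqAdUq   [S ::= q A]
qqdqqAdUq => qqdqqUdUq   [A ::= U]
qqdqqUdUq => qqdqqkdddUq   [U ::= k d d]
qqdqqkdddUq => qqdqqkdddkddq   [U ::= k d d]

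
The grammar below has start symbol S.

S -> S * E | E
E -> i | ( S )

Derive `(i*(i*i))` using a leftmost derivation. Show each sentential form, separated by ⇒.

S ⇒ E   [S -> E]
E ⇒ (S)   [E -> ( S )]
(S) ⇒ (S*E)   [S -> S * E]
(S*E) ⇒ (E*E)   [S -> E]
(E*E) ⇒ (i*E)   [E -> i]
(i*E) ⇒ (i*(S))   [E -> ( S )]
(i*(S)) ⇒ (i*(S*E))   [S -> S * E]
(i*(S*E)) ⇒ (i*(E*E))   [S -> E]
(i*(E*E)) ⇒ (i*(i*E))   [E -> i]
(i*(i*E)) ⇒ (i*(i*i))   [E -> i]

S ⇒ E ⇒ (S) ⇒ (S*E) ⇒ (E*E) ⇒ (i*E) ⇒ (i*(S)) ⇒ (i*(S*E)) ⇒ (i*(E*E)) ⇒ (i*(i*E)) ⇒ (i*(i*i))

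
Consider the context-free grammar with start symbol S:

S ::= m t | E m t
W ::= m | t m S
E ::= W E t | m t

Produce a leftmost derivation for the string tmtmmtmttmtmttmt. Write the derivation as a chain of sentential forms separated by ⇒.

S ⇒ Emt   [S ::= E m t]
Emt ⇒ WEtmt   [E ::= W E t]
WEtmt ⇒ tmSEtmt   [W ::= t m S]
tmSEtmt ⇒ tmEmtEtmt   [S ::= E m t]
tmEmtEtmt ⇒ tmWEtmtEtmt   [E ::= W E t]
tmWEtmtEtmt ⇒ tmtmSEtmtEtmt   [W ::= t m S]
tmtmSEtmtEtmt ⇒ tmtmmtEtmtEtmt   [S ::= m t]
tmtmmtEtmtEtmt ⇒ tmtmmtmttmtEtmt   [E ::= m t]
tmtmmtmttmtEtmt ⇒ tmtmmtmttmtmttmt   [E ::= m t]

S⇒Emt⇒WEtmt⇒tmSEtmt⇒tmEmtEtmt⇒tmWEtmtEtmt⇒tmtmSEtmtEtmt⇒tmtmmtEtmtEtmt⇒tmtmmtmttmtEtmt⇒tmtmmtmttmtmttmt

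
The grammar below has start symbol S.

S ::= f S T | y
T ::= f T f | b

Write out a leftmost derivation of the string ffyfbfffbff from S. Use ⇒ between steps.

S ⇒ fST   [S ::= f S T]
fST ⇒ ffSTT   [S ::= f S T]
ffSTT ⇒ ffyTT   [S ::= y]
ffyTT ⇒ ffyfTfT   [T ::= f T f]
ffyfTfT ⇒ ffyfbfT   [T ::= b]
ffyfbfT ⇒ ffyfbffTf   [T ::= f T f]
ffyfbffTf ⇒ ffyfbfffTff   [T ::= f T f]
ffyfbfffTff ⇒ ffyfbfffbff   [T ::= b]

S⇒fST⇒ffSTT⇒ffyTT⇒ffyfTfT⇒ffyfbfT⇒ffyfbffTf⇒ffyfbfffTff⇒ffyfbfffbff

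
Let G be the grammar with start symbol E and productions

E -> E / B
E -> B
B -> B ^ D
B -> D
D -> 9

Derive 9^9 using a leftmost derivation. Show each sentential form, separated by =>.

E => B   [E -> B]
B => B^D   [B -> B ^ D]
B^D => D^D   [B -> D]
D^D => 9^D   [D -> 9]
9^D => 9^9   [D -> 9]

E => B => B^D => D^D => 9^D => 9^9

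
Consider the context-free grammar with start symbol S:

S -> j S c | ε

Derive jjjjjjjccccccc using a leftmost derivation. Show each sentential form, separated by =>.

S=>jSc=>jjScc=>jjjSccc=>jjjjScccc=>jjjjjSccccc=>jjjjjjScccccc=>jjjjjjjSccccccc=>jjjjjjjccccccc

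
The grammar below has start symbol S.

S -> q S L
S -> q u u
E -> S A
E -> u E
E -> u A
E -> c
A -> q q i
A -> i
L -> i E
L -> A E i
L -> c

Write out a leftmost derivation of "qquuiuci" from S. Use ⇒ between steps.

S ⇒ qSL ⇒ qquuL ⇒ qquuAEi ⇒ qquuiEi ⇒ qquuiuEi ⇒ qquuiuci

S ⇒ qSL   [S -> q S L]
qSL ⇒ qquuL   [S -> q u u]
qquuL ⇒ qquuAEi   [L -> A E i]
qquuAEi ⇒ qquuiEi   [A -> i]
qquuiEi ⇒ qquuiuEi   [E -> u E]
qquuiuEi ⇒ qquuiuci   [E -> c]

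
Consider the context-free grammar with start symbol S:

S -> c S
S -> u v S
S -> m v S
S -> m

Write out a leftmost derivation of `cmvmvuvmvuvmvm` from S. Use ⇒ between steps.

S ⇒ cS ⇒ cmvS ⇒ cmvmvS ⇒ cmvmvuvS ⇒ cmvmvuvmvS ⇒ cmvmvuvmvuvS ⇒ cmvmvuvmvuvmvS ⇒ cmvmvuvmvuvmvm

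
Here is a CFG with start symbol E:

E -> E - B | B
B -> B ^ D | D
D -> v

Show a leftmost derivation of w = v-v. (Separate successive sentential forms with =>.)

E=>E-B=>B-B=>D-B=>v-B=>v-D=>v-v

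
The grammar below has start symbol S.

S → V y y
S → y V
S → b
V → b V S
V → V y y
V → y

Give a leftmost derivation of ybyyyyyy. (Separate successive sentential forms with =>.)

S => yV   [S → y V]
yV => ybVS   [V → b V S]
ybVS => ybyS   [V → y]
ybyS => ybyVyy   [S → V y y]
ybyVyy => ybyVyyyy   [V → V y y]
ybyVyyyy => ybyyyyyy   [V → y]

S => yV => ybVS => ybyS => ybyVyy => ybyVyyyy => ybyyyyyy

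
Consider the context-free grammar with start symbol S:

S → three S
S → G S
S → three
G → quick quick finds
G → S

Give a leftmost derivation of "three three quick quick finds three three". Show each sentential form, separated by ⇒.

S ⇒ three S ⇒ three three S ⇒ three three G S ⇒ three three quick quick finds S ⇒ three three quick quick finds three S ⇒ three three quick quick finds three three

S ⇒ three S   [S → three S]
three S ⇒ three three S   [S → three S]
three three S ⇒ three three G S   [S → G S]
three three G S ⇒ three three quick quick finds S   [G → quick quick finds]
three three quick quick finds S ⇒ three three quick quick finds three S   [S → three S]
three three quick quick finds three S ⇒ three three quick quick finds three three   [S → three]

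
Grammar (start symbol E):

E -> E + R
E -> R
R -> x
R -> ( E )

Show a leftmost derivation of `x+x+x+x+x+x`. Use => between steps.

E => E+R   [E -> E + R]
E+R => E+R+R   [E -> E + R]
E+R+R => E+R+R+R   [E -> E + R]
E+R+R+R => E+R+R+R+R   [E -> E + R]
E+R+R+R+R => E+R+R+R+R+R   [E -> E + R]
E+R+R+R+R+R => R+R+R+R+R+R   [E -> R]
R+R+R+R+R+R => x+R+R+R+R+R   [R -> x]
x+R+R+R+R+R => x+x+R+R+R+R   [R -> x]
x+x+R+R+R+R => x+x+x+R+R+R   [R -> x]
x+x+x+R+R+R => x+x+x+x+R+R   [R -> x]
x+x+x+x+R+R => x+x+x+x+x+R   [R -> x]
x+x+x+x+x+R => x+x+x+x+x+x   [R -> x]

E=>E+R=>E+R+R=>E+R+R+R=>E+R+R+R+R=>E+R+R+R+R+R=>R+R+R+R+R+R=>x+R+R+R+R+R=>x+x+R+R+R+R=>x+x+x+R+R+R=>x+x+x+x+R+R=>x+x+x+x+x+R=>x+x+x+x+x+x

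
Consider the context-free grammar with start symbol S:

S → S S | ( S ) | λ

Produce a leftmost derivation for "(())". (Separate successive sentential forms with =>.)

S => (S)   [S → ( S )]
(S) => ((S))   [S → ( S )]
((S)) => (())   [S → λ]

S => (S) => ((S)) => (())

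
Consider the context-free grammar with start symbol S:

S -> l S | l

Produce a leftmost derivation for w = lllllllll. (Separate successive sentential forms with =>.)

S => lS => llS => lllS => llllS => lllllS => llllllS => lllllllS => llllllllS => lllllllll

S => lS   [S -> l S]
lS => llS   [S -> l S]
llS => lllS   [S -> l S]
lllS => llllS   [S -> l S]
llllS => lllllS   [S -> l S]
lllllS => llllllS   [S -> l S]
llllllS => lllllllS   [S -> l S]
lllllllS => llllllllS   [S -> l S]
llllllllS => lllllllll   [S -> l]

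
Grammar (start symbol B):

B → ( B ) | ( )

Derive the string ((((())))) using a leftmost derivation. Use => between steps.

B => (B)   [B → ( B )]
(B) => ((B))   [B → ( B )]
((B)) => (((B)))   [B → ( B )]
(((B))) => ((((B))))   [B → ( B )]
((((B)))) => ((((()))))   [B → ( )]

B => (B) => ((B)) => (((B))) => ((((B)))) => ((((()))))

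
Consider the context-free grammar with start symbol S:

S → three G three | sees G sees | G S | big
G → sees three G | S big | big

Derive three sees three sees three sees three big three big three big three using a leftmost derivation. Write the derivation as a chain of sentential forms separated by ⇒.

S ⇒ three G three   [S → three G three]
three G three ⇒ three sees three G three   [G → sees three G]
three sees three G three ⇒ three sees three sees three G three   [G → sees three G]
three sees three sees three G three ⇒ three sees three sees three sees three G three   [G → sees three G]
three sees three sees three sees three G three ⇒ three sees three sees three sees three S big three   [G → S big]
three sees three sees three sees three S big three ⇒ three sees three sees three sees three G S big three   [S → G S]
three sees three sees three sees three G S big three ⇒ three sees three sees three sees three big S big three   [G → big]
three sees three sees three sees three big S big three ⇒ three sees three sees three sees three big three G three big three   [S → three G three]
three sees three sees three sees three big three G three big three ⇒ three sees three sees three sees three big three big three big three   [G → big]

S ⇒ three G three ⇒ three sees three G three ⇒ three sees three sees three G three ⇒ three sees three sees three sees three G three ⇒ three sees three sees three sees three S big three ⇒ three sees three sees three sees three G S big three ⇒ three sees three sees three sees three big S big three ⇒ three sees three sees three sees three big three G three big three ⇒ three sees three sees three sees three big three big three big three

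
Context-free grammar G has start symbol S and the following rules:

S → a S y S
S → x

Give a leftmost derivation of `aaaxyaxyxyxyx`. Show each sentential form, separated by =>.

S=>aSyS=>aaSySyS=>aaaSySySyS=>aaaxySySyS=>aaaxyaSySySyS=>aaaxyaxySySyS=>aaaxyaxyxySyS=>aaaxyaxyxyxyS=>aaaxyaxyxyxyx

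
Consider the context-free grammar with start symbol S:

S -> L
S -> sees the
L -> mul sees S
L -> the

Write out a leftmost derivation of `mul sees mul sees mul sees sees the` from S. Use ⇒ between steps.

S ⇒ L ⇒ mul sees S ⇒ mul sees L ⇒ mul sees mul sees S ⇒ mul sees mul sees L ⇒ mul sees mul sees mul sees S ⇒ mul sees mul sees mul sees sees the

S ⇒ L   [S -> L]
L ⇒ mul sees S   [L -> mul sees S]
mul sees S ⇒ mul sees L   [S -> L]
mul sees L ⇒ mul sees mul sees S   [L -> mul sees S]
mul sees mul sees S ⇒ mul sees mul sees L   [S -> L]
mul sees mul sees L ⇒ mul sees mul sees mul sees S   [L -> mul sees S]
mul sees mul sees mul sees S ⇒ mul sees mul sees mul sees sees the   [S -> sees the]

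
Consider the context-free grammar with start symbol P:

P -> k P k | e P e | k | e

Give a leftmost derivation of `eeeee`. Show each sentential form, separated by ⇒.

P ⇒ ePe ⇒ eePee ⇒ eeeee

P ⇒ ePe   [P -> e P e]
ePe ⇒ eePee   [P -> e P e]
eePee ⇒ eeeee   [P -> e]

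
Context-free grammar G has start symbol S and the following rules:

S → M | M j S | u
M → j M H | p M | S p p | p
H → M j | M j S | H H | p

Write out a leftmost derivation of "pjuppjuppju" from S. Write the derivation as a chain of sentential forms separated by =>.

S => MjS   [S → M j S]
MjS => SppjS   [M → S p p]
SppjS => MjSppjS   [S → M j S]
MjSppjS => SppjSppjS   [M → S p p]
SppjSppjS => MjSppjSppjS   [S → M j S]
MjSppjSppjS => pjSppjSppjS   [M → p]
pjSppjSppjS => pjuppjSppjS   [S → u]
pjuppjSppjS => pjuppjuppjS   [S → u]
pjuppjuppjS => pjuppjuppju   [S → u]

S => MjS => SppjS => MjSppjS => SppjSppjS => MjSppjSppjS => pjSppjSppjS => pjuppjSppjS => pjuppjuppjS => pjuppjuppju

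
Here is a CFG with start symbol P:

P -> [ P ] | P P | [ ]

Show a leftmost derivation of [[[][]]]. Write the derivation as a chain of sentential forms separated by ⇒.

P ⇒ [P] ⇒ [[P]] ⇒ [[PP]] ⇒ [[[]P]] ⇒ [[[][]]]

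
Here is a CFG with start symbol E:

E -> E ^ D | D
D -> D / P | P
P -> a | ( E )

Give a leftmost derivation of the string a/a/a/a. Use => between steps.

E => D => D/P => D/P/P => D/P/P/P => P/P/P/P => a/P/P/P => a/a/P/P => a/a/a/P => a/a/a/a

E => D   [E -> D]
D => D/P   [D -> D / P]
D/P => D/P/P   [D -> D / P]
D/P/P => D/P/P/P   [D -> D / P]
D/P/P/P => P/P/P/P   [D -> P]
P/P/P/P => a/P/P/P   [P -> a]
a/P/P/P => a/a/P/P   [P -> a]
a/a/P/P => a/a/a/P   [P -> a]
a/a/a/P => a/a/a/a   [P -> a]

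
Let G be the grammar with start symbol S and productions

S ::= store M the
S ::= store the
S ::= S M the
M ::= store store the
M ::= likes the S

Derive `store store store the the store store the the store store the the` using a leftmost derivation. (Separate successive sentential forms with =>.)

S => S M the   [S ::= S M the]
S M the => S M the M the   [S ::= S M the]
S M the M the => store M the M the M the   [S ::= store M the]
store M the M the M the => store store store the the M the M the   [M ::= store store the]
store store store the the M the M the => store store store the the store store the the M the   [M ::= store store the]
store store store the the store store the the M the => store store store the the store store the the store store the the   [M ::= store store the]

S => S M the => S M the M the => store M the M the M the => store store store the the M the M the => store store store the the store store the the M the => store store store the the store store the the store store the the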